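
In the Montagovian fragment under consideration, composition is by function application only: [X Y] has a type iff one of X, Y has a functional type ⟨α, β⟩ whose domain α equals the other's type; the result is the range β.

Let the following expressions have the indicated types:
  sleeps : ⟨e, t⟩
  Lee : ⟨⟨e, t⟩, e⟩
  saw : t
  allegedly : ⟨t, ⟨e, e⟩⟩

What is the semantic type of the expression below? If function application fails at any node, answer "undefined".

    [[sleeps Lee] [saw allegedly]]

e

At [sleeps Lee], Lee : ⟨⟨e, t⟩, e⟩ takes sleeps : ⟨e, t⟩, giving e.
At [saw allegedly], allegedly : ⟨t, ⟨e, e⟩⟩ takes saw : t, giving ⟨e, e⟩.
At [[sleeps Lee] [saw allegedly]], [saw allegedly] : ⟨e, e⟩ takes [sleeps Lee] : e, giving e.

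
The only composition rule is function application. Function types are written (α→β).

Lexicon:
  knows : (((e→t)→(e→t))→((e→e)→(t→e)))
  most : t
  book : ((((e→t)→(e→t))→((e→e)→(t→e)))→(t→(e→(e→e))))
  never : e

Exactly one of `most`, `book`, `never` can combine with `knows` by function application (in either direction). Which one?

book

most : t — knows needs ((e→t)→(e→t)); most needs nothing (atomic); neither fits.
book — combines: book : ((((e→t)→(e→t))→((e→e)→(t→e)))→(t→(e→(e→e)))) takes knows : (((e→t)→(e→t))→((e→e)→(t→e))) as argument, giving (t→(e→(e→e))).
never : e — knows needs ((e→t)→(e→t)); never needs nothing (atomic); neither fits.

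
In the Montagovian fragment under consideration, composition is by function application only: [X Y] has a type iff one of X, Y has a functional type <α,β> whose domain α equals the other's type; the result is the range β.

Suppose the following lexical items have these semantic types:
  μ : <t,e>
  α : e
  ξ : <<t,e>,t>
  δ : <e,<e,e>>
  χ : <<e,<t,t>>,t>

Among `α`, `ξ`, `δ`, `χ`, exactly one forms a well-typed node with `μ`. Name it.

α : e — does not combine with μ.
ξ — combines: ξ : <<t,e>,t> takes μ : <t,e> as argument, giving t.
δ : <e,<e,e>> — does not combine with μ.
χ : <<e,<t,t>>,t> — does not combine with μ.

ξ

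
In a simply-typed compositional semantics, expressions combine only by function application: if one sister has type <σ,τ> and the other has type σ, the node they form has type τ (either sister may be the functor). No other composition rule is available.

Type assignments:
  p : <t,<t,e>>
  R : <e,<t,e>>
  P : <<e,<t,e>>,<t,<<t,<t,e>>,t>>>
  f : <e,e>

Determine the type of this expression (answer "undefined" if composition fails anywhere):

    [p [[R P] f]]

undefined

[R P] — P of type <<e,<t,e>>,<t,<<t,<t,e>>,t>>> combines with R of type <e,<t,e>>: type <t,<<t,<t,e>>,t>>.
[[R P] f]: <t,<<t,<t,e>>,t>> with <e,e> — neither is a function whose domain matches the other; composition fails here.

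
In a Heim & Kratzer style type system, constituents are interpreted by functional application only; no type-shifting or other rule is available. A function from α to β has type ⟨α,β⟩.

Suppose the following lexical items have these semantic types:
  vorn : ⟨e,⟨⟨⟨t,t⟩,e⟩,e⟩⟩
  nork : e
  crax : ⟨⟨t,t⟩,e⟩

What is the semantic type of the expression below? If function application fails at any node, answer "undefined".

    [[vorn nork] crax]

[vorn nork] — vorn of type ⟨e,⟨⟨⟨t,t⟩,e⟩,e⟩⟩ combines with nork of type e: type ⟨⟨⟨t,t⟩,e⟩,e⟩.
[[vorn nork] crax] — [vorn nork] of type ⟨⟨⟨t,t⟩,e⟩,e⟩ combines with crax of type ⟨⟨t,t⟩,e⟩: type e.

e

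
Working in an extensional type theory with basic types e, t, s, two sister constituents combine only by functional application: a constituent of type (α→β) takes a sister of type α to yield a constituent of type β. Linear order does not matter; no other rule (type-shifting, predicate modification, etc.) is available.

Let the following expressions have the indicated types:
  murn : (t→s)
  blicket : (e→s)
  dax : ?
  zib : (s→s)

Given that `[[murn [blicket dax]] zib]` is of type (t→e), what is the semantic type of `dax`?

((e→s)→((t→s)→((s→s)→(t→e))))

[[murn [blicket dax]] zib] is required to be (t→e). zib : (s→s) cannot yield (t→e) as functor, so [murn [blicket dax]] : ((s→s)→(t→e)).
[murn [blicket dax]] is required to be ((s→s)→(t→e)). murn : (t→s) cannot yield ((s→s)→(t→e)) as functor, so [blicket dax] : ((t→s)→((s→s)→(t→e))).
[blicket dax] is required to be ((t→s)→((s→s)→(t→e))). blicket : (e→s) cannot yield ((t→s)→((s→s)→(t→e))) as functor, so dax : ((e→s)→((t→s)→((s→s)→(t→e)))).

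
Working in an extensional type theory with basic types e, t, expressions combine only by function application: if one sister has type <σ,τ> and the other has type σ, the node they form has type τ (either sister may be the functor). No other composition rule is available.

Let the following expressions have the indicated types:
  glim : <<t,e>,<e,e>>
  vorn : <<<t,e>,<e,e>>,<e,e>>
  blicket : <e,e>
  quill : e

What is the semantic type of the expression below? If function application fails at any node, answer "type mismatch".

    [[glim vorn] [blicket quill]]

e

At [glim vorn], vorn : <<<t,e>,<e,e>>,<e,e>> takes glim : <<t,e>,<e,e>>, giving <e,e>.
At [blicket quill], blicket : <e,e> takes quill : e, giving e.
At [[glim vorn] [blicket quill]], [glim vorn] : <e,e> takes [blicket quill] : e, giving e.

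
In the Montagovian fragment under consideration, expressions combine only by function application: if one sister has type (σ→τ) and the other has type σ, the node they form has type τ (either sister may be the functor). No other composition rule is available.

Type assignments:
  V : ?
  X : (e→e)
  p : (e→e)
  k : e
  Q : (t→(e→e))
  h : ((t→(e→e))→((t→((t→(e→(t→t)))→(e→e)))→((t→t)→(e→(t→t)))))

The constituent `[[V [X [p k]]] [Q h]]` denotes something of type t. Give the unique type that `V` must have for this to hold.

[[V [X [p k]]] [Q h]] is required to be t. [Q h] : ((t→((t→(e→(t→t)))→(e→e)))→((t→t)→(e→(t→t)))) cannot yield t as functor, so [V [X [p k]]] : (((t→((t→(e→(t→t)))→(e→e)))→((t→t)→(e→(t→t))))→t).
[V [X [p k]]] is required to be (((t→((t→(e→(t→t)))→(e→e)))→((t→t)→(e→(t→t))))→t). [X [p k]] : e cannot yield (((t→((t→(e→(t→t)))→(e→e)))→((t→t)→(e→(t→t))))→t) as functor, so V : (e→(((t→((t→(e→(t→t)))→(e→e)))→((t→t)→(e→(t→t))))→t)).

(e→(((t→((t→(e→(t→t)))→(e→e)))→((t→t)→(e→(t→t))))→t))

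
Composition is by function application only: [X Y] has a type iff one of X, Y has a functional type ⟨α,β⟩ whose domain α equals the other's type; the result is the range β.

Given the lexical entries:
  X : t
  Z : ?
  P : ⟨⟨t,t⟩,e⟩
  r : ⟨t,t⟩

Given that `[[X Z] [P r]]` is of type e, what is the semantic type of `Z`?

⟨t,⟨e,e⟩⟩

At [[X Z] [P r]] (required: e): [P r] is e, which is not a function with range e; hence [X Z] is the functor — type ⟨e,e⟩.
At [X Z] (required: ⟨e,e⟩): X is t, which is not a function with range ⟨e,e⟩; hence Z is the functor — type ⟨t,⟨e,e⟩⟩.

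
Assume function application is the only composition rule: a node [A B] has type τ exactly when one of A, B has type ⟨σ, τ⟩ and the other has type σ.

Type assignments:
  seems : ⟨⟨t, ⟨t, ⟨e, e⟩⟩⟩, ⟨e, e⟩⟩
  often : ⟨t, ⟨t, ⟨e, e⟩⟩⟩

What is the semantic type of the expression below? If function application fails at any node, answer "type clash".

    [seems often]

[seems often]: ⟨⟨t, ⟨t, ⟨e, e⟩⟩⟩, ⟨e, e⟩⟩ applied to ⟨t, ⟨t, ⟨e, e⟩⟩⟩ yields ⟨e, e⟩.

⟨e, e⟩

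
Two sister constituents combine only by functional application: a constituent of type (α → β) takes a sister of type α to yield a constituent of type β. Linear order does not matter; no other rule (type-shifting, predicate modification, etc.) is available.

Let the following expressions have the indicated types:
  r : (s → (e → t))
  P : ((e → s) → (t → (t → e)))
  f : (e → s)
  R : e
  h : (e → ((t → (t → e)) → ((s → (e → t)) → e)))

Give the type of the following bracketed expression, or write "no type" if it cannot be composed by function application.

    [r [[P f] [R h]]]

[P f]: P is ((e → s) → (t → (t → e))), f is (e → s); result (t → (t → e)).
[R h]: h is (e → ((t → (t → e)) → ((s → (e → t)) → e))), R is e; result ((t → (t → e)) → ((s → (e → t)) → e)).
[[P f] [R h]]: [R h] is ((t → (t → e)) → ((s → (e → t)) → e)), [P f] is (t → (t → e)); result ((s → (e → t)) → e).
[r [[P f] [R h]]]: [[P f] [R h]] is ((s → (e → t)) → e), r is (s → (e → t)); result e.

e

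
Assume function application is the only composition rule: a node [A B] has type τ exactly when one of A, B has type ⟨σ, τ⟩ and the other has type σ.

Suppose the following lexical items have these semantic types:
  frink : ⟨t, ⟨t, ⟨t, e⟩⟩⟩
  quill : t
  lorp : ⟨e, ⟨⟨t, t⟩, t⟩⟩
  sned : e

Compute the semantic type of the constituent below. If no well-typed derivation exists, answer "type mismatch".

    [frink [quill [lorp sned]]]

At [lorp sned], lorp : ⟨e, ⟨⟨t, t⟩, t⟩⟩ takes sned : e, giving ⟨⟨t, t⟩, t⟩.
[quill [lorp sned]]: t with ⟨⟨t, t⟩, t⟩ — neither is a function whose domain matches the other; composition fails here.

type mismatch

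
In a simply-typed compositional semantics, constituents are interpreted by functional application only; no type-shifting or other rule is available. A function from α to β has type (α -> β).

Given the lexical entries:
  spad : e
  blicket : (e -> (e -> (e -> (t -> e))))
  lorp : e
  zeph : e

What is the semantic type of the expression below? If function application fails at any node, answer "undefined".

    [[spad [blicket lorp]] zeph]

(t -> e)

[blicket lorp]: blicket is (e -> (e -> (e -> (t -> e)))), lorp is e; result (e -> (e -> (t -> e))).
[spad [blicket lorp]]: [blicket lorp] is (e -> (e -> (t -> e))), spad is e; result (e -> (t -> e)).
[[spad [blicket lorp]] zeph]: [spad [blicket lorp]] is (e -> (t -> e)), zeph is e; result (t -> e).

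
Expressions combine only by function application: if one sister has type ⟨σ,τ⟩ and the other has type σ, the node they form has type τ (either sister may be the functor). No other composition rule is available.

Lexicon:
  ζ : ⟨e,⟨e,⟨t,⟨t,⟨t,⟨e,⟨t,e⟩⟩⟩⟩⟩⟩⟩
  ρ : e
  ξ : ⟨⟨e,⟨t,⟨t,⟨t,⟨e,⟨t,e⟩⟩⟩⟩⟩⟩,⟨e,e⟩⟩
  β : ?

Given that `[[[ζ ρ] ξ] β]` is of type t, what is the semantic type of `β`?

⟨⟨e,e⟩,t⟩

For [[[ζ ρ] ξ] β] to have type t with [[ζ ρ] ξ] of type ⟨e,e⟩, β must be the function: β : ⟨⟨e,e⟩,t⟩.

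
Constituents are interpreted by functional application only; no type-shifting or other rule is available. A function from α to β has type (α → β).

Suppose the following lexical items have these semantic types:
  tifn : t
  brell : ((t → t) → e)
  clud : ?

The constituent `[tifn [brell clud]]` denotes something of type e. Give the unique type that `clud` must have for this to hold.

(((t → t) → e) → (t → e))

[tifn [brell clud]] is required to be e. tifn : t cannot yield e as functor, so [brell clud] : (t → e).
[brell clud] is required to be (t → e). brell : ((t → t) → e) cannot yield (t → e) as functor, so clud : (((t → t) → e) → (t → e)).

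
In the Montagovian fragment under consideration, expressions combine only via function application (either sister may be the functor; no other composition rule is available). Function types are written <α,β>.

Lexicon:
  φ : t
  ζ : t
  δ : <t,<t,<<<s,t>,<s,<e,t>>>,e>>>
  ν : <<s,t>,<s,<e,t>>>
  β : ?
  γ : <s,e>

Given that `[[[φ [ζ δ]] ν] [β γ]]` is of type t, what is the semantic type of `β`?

For [[[φ [ζ δ]] ν] [β γ]] to have type t with [[φ [ζ δ]] ν] of type e, [β γ] must be the function: [β γ] : <e,t>.
For [β γ] to have type <e,t> with γ of type <s,e>, β must be the function: β : <<s,e>,<e,t>>.

<<s,e>,<e,t>>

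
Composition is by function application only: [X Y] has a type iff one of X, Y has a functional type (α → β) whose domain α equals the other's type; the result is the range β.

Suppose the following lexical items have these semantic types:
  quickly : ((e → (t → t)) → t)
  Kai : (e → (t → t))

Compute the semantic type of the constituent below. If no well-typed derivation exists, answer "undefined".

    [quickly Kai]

[quickly Kai]: quickly is ((e → (t → t)) → t), Kai is (e → (t → t)); result t.

t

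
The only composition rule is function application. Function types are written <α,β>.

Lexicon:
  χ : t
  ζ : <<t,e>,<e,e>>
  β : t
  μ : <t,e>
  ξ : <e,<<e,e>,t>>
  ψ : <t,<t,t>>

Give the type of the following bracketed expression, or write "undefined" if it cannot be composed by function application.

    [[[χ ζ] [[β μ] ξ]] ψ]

[χ ζ]: t with <<t,e>,<e,e>> — neither is a function whose domain matches the other; composition fails here.

undefined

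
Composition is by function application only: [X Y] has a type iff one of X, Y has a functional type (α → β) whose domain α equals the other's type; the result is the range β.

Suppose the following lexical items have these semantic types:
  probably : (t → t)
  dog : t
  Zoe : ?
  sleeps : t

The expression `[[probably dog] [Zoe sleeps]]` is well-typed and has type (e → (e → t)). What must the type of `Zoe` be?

[[probably dog] [Zoe sleeps]] must have type (e → (e → t)). The sister [probably dog] has type t; that is not a function onto (e → (e → t)), so [Zoe sleeps] must be the functor, of type (t → (e → (e → t))).
[Zoe sleeps] must have type (t → (e → (e → t))). The sister sleeps has type t; that is not a function onto (t → (e → (e → t))), so Zoe must be the functor, of type (t → (t → (e → (e → t)))).

(t → (t → (e → (e → t))))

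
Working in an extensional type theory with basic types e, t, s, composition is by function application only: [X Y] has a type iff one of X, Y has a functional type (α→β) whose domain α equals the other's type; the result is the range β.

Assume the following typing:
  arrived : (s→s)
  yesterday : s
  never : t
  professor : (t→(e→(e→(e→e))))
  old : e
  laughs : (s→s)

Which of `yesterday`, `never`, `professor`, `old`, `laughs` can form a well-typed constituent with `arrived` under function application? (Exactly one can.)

yesterday

yesterday — combines: arrived : (s→s) takes yesterday : s as argument, giving s.
never : t — neither side's domain matches the other.
professor : (t→(e→(e→(e→e)))) — neither side's domain matches the other.
old : e — neither side's domain matches the other.
laughs : (s→s) — neither side's domain matches the other.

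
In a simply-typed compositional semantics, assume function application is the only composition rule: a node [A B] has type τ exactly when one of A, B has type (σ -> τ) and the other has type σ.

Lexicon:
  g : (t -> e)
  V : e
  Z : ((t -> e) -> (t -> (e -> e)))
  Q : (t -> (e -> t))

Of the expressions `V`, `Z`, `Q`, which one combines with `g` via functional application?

V : e — neither side's domain matches the other.
Z — combines: Z : ((t -> e) -> (t -> (e -> e))) takes g : (t -> e) as argument, giving (t -> (e -> e)).
Q : (t -> (e -> t)) — neither side's domain matches the other.

Z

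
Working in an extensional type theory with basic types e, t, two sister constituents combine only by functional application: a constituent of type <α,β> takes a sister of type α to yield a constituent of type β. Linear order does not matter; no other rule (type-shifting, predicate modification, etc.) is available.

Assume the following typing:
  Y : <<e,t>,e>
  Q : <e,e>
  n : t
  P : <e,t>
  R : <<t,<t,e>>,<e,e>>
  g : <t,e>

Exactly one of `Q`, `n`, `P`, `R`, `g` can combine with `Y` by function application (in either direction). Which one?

Q : <e,e> — no; Y wants <e,t>, and Q wants e.
n : t — no; Y wants <e,t>, and n wants nothing (atomic).
P — combines: Y : <<e,t>,e> takes P : <e,t> as argument, giving e.
R : <<t,<t,e>>,<e,e>> — no; Y wants <e,t>, and R wants <t,<t,e>>.
g : <t,e> — no; Y wants <e,t>, and g wants t.

P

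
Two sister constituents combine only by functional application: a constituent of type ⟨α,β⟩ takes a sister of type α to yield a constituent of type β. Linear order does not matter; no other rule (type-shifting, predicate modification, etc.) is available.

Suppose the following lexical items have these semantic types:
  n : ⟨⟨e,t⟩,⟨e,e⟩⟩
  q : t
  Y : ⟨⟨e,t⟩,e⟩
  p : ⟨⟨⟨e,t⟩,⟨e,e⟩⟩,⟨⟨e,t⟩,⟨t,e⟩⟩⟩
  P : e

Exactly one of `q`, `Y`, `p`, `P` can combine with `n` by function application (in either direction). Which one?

q : t — n needs ⟨e,t⟩; q needs nothing (atomic); neither fits.
Y : ⟨⟨e,t⟩,e⟩ — n needs ⟨e,t⟩; Y needs ⟨e,t⟩; neither fits.
p — combines: p : ⟨⟨⟨e,t⟩,⟨e,e⟩⟩,⟨⟨e,t⟩,⟨t,e⟩⟩⟩ takes n : ⟨⟨e,t⟩,⟨e,e⟩⟩ as argument, giving ⟨⟨e,t⟩,⟨t,e⟩⟩.
P : e — n needs ⟨e,t⟩; P needs nothing (atomic); neither fits.

p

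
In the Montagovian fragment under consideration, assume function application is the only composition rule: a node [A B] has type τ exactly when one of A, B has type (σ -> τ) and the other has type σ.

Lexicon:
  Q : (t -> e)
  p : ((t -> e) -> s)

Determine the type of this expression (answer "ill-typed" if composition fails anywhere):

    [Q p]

[Q p]: functor p : ((t -> e) -> s), argument Q : (t -> e); result s.

s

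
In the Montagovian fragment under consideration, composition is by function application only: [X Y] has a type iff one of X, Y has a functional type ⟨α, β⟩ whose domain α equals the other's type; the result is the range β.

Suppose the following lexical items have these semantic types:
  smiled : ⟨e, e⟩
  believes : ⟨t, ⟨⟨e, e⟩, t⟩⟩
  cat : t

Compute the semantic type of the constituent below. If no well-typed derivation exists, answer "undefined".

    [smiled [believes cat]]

t

[believes cat]: believes is ⟨t, ⟨⟨e, e⟩, t⟩⟩, cat is t; result ⟨⟨e, e⟩, t⟩.
[smiled [believes cat]]: [believes cat] is ⟨⟨e, e⟩, t⟩, smiled is ⟨e, e⟩; result t.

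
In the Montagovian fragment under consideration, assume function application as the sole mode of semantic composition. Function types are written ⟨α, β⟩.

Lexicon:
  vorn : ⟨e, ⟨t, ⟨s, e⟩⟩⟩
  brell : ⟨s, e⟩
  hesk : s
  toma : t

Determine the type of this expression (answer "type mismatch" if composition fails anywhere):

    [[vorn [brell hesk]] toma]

[brell hesk]: ⟨s, e⟩ applied to s yields e.
[vorn [brell hesk]]: ⟨e, ⟨t, ⟨s, e⟩⟩⟩ applied to e yields ⟨t, ⟨s, e⟩⟩.
[[vorn [brell hesk]] toma]: ⟨t, ⟨s, e⟩⟩ applied to t yields ⟨s, e⟩.

⟨s, e⟩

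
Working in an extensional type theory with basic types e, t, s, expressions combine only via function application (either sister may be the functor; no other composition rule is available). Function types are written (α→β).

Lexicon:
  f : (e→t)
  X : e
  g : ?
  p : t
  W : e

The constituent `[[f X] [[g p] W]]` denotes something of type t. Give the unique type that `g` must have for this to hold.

[[f X] [[g p] W]] is required to be t. [f X] : t cannot yield t as functor, so [[g p] W] : (t→t).
[[g p] W] is required to be (t→t). W : e cannot yield (t→t) as functor, so [g p] : (e→(t→t)).
[g p] is required to be (e→(t→t)). p : t cannot yield (e→(t→t)) as functor, so g : (t→(e→(t→t))).

(t→(e→(t→t)))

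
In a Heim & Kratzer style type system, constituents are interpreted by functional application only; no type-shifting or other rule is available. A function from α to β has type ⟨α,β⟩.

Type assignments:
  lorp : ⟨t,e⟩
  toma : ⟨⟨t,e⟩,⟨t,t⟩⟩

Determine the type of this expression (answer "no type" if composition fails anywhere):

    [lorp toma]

⟨t,t⟩

At [lorp toma], toma : ⟨⟨t,e⟩,⟨t,t⟩⟩ takes lorp : ⟨t,e⟩, giving ⟨t,t⟩.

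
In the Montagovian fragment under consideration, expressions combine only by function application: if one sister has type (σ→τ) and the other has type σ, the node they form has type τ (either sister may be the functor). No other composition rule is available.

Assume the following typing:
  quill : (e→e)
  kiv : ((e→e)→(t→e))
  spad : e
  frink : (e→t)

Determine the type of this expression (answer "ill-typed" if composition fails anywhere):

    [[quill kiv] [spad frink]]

[quill kiv]: functor kiv : ((e→e)→(t→e)), argument quill : (e→e); result (t→e).
[spad frink]: functor frink : (e→t), argument spad : e; result t.
[[quill kiv] [spad frink]]: functor [quill kiv] : (t→e), argument [spad frink] : t; result e.

e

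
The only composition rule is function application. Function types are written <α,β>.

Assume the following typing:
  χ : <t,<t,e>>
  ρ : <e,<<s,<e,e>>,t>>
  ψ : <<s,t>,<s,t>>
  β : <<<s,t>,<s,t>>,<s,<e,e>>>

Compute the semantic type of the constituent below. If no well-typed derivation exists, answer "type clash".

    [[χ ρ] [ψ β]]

[χ ρ]: <t,<t,e>> with <e,<<s,<e,e>>,t>> — neither is a function whose domain matches the other; composition fails here.

type clash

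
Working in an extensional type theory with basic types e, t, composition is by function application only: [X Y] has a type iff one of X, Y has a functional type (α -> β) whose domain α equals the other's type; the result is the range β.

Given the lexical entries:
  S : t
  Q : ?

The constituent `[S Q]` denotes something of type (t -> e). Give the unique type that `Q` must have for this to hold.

At [S Q] (required: (t -> e)): S is t, which is not a function with range (t -> e); hence Q is the functor — type (t -> (t -> e)).

(t -> (t -> e))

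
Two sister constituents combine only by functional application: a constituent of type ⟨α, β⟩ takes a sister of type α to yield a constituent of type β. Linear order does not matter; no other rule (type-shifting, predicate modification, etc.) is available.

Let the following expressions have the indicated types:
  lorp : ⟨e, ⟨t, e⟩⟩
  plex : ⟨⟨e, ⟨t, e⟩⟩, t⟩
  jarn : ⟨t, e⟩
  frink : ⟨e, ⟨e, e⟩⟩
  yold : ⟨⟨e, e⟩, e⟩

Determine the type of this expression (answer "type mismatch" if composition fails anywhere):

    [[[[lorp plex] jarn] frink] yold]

e

[lorp plex]: plex is ⟨⟨e, ⟨t, e⟩⟩, t⟩, lorp is ⟨e, ⟨t, e⟩⟩; result t.
[[lorp plex] jarn]: jarn is ⟨t, e⟩, [lorp plex] is t; result e.
[[[lorp plex] jarn] frink]: frink is ⟨e, ⟨e, e⟩⟩, [[lorp plex] jarn] is e; result ⟨e, e⟩.
[[[[lorp plex] jarn] frink] yold]: yold is ⟨⟨e, e⟩, e⟩, [[[lorp plex] jarn] frink] is ⟨e, e⟩; result e.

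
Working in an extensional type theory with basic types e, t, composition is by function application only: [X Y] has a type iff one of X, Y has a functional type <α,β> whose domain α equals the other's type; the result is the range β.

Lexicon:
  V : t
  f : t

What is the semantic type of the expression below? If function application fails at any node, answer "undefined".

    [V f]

undefined

At [V f]: neither t nor t can take the other as argument; the node is ill-typed.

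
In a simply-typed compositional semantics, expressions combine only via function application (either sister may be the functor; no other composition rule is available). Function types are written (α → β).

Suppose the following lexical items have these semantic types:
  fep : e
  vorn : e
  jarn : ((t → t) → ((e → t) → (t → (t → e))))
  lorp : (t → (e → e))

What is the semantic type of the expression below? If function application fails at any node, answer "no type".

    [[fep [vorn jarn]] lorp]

[vorn jarn]: e with ((t → t) → ((e → t) → (t → (t → e)))) — neither is a function whose domain matches the other; composition fails here.

no type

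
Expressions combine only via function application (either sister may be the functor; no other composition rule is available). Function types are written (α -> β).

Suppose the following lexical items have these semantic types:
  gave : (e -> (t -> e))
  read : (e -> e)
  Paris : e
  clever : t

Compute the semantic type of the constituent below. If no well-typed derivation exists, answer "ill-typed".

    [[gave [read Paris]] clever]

[read Paris]: read is (e -> e), Paris is e; result e.
[gave [read Paris]]: gave is (e -> (t -> e)), [read Paris] is e; result (t -> e).
[[gave [read Paris]] clever]: [gave [read Paris]] is (t -> e), clever is t; result e.

e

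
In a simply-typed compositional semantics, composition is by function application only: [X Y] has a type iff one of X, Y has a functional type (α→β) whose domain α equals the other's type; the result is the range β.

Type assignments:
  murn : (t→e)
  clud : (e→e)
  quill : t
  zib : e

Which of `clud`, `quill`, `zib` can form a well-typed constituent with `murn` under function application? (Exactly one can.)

quill

clud : (e→e) — no; murn wants t, and clud wants e.
quill — combines: murn : (t→e) takes quill : t as argument, giving e.
zib : e — no; murn wants t, and zib wants nothing (atomic).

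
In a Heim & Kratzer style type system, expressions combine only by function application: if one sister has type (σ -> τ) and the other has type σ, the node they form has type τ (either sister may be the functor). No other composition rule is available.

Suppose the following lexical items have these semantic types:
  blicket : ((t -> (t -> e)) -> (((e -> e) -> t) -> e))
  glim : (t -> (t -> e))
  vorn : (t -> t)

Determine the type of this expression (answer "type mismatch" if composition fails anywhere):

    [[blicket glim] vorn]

type mismatch

[blicket glim]: ((t -> (t -> e)) -> (((e -> e) -> t) -> e)) applied to (t -> (t -> e)) yields (((e -> e) -> t) -> e).
[[blicket glim] vorn]: (((e -> e) -> t) -> e) and (t -> t) cannot combine by function application — type clash.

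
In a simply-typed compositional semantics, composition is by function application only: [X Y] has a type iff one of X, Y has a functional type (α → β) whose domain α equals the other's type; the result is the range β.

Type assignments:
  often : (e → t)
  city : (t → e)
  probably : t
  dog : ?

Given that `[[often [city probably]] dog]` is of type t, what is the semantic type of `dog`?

For [[often [city probably]] dog] to have type t with [often [city probably]] of type t, dog must be the function: dog : (t → t).

(t → t)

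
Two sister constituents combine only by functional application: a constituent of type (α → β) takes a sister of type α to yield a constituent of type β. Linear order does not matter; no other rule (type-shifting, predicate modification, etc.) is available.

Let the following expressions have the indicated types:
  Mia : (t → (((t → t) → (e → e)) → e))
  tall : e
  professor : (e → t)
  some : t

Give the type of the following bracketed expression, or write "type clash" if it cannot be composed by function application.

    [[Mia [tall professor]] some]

[tall professor]: professor is (e → t), tall is e; result t.
[Mia [tall professor]]: Mia is (t → (((t → t) → (e → e)) → e)), [tall professor] is t; result (((t → t) → (e → e)) → e).
[[Mia [tall professor]] some]: (((t → t) → (e → e)) → e) with t — neither is a function whose domain matches the other; composition fails here.

type clash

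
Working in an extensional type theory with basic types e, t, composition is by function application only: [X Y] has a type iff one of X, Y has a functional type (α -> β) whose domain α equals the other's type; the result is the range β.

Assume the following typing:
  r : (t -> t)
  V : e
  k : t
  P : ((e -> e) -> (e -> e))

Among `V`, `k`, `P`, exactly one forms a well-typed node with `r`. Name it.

V : e — r needs t; V needs nothing (atomic); neither fits.
k — combines: r : (t -> t) takes k : t as argument, giving t.
P : ((e -> e) -> (e -> e)) — r needs t; P needs (e -> e); neither fits.

k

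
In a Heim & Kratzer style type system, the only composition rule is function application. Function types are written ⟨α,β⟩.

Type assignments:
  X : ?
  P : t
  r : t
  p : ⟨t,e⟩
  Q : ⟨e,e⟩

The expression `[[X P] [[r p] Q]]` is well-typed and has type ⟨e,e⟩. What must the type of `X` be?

[[X P] [[r p] Q]] is required to be ⟨e,e⟩. [[r p] Q] : e cannot yield ⟨e,e⟩ as functor, so [X P] : ⟨e,⟨e,e⟩⟩.
[X P] is required to be ⟨e,⟨e,e⟩⟩. P : t cannot yield ⟨e,⟨e,e⟩⟩ as functor, so X : ⟨t,⟨e,⟨e,e⟩⟩⟩.

⟨t,⟨e,⟨e,e⟩⟩⟩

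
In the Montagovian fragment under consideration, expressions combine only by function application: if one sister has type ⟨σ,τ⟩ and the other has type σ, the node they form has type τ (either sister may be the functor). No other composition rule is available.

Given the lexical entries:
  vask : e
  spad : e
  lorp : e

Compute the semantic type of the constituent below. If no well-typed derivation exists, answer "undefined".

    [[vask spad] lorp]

undefined

At [vask spad]: neither e nor e can take the other as argument; the node is ill-typed.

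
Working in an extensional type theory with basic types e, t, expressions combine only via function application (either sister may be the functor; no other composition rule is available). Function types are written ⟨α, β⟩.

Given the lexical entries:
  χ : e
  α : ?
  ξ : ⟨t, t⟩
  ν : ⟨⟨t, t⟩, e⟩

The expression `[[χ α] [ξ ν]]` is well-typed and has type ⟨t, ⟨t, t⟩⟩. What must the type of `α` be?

⟨e, ⟨e, ⟨t, ⟨t, t⟩⟩⟩⟩

For [[χ α] [ξ ν]] to have type ⟨t, ⟨t, t⟩⟩ with [ξ ν] of type e, [χ α] must be the function: [χ α] : ⟨e, ⟨t, ⟨t, t⟩⟩⟩.
For [χ α] to have type ⟨e, ⟨t, ⟨t, t⟩⟩⟩ with χ of type e, α must be the function: α : ⟨e, ⟨e, ⟨t, ⟨t, t⟩⟩⟩⟩.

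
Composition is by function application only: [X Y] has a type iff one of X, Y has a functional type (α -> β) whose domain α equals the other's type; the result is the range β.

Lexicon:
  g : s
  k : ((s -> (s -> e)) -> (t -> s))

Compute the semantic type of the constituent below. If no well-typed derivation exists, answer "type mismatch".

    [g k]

At [g k]: neither s nor ((s -> (s -> e)) -> (t -> s)) can take the other as argument; the node is ill-typed.

type mismatch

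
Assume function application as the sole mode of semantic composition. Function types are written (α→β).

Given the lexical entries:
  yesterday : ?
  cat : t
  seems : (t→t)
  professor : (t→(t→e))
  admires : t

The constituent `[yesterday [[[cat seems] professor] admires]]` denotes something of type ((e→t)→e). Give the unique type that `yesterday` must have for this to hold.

(e→((e→t)→e))

For [yesterday [[[cat seems] professor] admires]] to have type ((e→t)→e) with [[[cat seems] professor] admires] of type e, yesterday must be the function: yesterday : (e→((e→t)→e)).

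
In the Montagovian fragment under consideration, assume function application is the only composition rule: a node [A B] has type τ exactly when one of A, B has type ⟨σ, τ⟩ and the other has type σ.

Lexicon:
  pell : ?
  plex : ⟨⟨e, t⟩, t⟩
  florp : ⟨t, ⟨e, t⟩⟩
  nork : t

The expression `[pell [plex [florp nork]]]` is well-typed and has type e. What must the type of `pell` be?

At [pell [plex [florp nork]]] (required: e): [plex [florp nork]] is t, which is not a function with range e; hence pell is the functor — type ⟨t, e⟩.

⟨t, e⟩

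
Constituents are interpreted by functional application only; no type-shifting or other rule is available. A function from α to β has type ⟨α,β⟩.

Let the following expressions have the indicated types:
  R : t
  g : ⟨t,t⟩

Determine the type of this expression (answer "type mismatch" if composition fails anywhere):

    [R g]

t

At [R g], g : ⟨t,t⟩ takes R : t, giving t.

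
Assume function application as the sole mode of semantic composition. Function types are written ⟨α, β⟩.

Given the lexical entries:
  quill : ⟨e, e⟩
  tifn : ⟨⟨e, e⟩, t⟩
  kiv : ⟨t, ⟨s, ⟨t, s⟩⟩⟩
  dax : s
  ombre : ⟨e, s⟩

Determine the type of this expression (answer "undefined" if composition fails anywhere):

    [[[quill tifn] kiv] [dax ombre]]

At [quill tifn], tifn : ⟨⟨e, e⟩, t⟩ takes quill : ⟨e, e⟩, giving t.
At [[quill tifn] kiv], kiv : ⟨t, ⟨s, ⟨t, s⟩⟩⟩ takes [quill tifn] : t, giving ⟨s, ⟨t, s⟩⟩.
At [dax ombre]: neither s nor ⟨e, s⟩ can take the other as argument; the node is ill-typed.

undefined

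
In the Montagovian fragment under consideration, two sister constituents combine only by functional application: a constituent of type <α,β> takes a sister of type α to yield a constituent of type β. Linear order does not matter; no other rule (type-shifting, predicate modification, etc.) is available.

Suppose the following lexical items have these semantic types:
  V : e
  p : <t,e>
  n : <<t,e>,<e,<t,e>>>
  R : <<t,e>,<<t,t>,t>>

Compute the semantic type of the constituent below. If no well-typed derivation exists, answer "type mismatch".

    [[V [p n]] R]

[p n]: n is <<t,e>,<e,<t,e>>>, p is <t,e>; result <e,<t,e>>.
[V [p n]]: [p n] is <e,<t,e>>, V is e; result <t,e>.
[[V [p n]] R]: R is <<t,e>,<<t,t>,t>>, [V [p n]] is <t,e>; result <<t,t>,t>.

<<t,t>,t>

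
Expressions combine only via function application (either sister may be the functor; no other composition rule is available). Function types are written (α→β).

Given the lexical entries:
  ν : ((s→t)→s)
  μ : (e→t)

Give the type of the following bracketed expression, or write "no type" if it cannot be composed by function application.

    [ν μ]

no type

[ν μ]: ((s→t)→s) with (e→t) — neither is a function whose domain matches the other; composition fails here.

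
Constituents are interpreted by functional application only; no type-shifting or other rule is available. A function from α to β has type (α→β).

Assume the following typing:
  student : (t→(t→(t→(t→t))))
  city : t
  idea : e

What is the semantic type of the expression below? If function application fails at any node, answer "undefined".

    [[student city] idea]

undefined

[student city]: (t→(t→(t→(t→t)))) applied to t yields (t→(t→(t→t))).
[[student city] idea]: (t→(t→(t→t))) with e — neither is a function whose domain matches the other; composition fails here.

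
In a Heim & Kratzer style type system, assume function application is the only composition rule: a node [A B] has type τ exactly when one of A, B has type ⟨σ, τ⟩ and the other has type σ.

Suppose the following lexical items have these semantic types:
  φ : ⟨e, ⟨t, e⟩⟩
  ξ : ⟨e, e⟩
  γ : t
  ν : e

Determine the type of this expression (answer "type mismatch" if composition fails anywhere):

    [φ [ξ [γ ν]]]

type mismatch

[γ ν]: t with e — neither is a function whose domain matches the other; composition fails here.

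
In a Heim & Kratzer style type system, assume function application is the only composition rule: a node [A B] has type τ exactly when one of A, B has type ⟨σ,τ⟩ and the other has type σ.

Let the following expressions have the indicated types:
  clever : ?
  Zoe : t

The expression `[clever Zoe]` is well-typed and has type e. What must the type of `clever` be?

At [clever Zoe] (required: e): Zoe is t, which is not a function with range e; hence clever is the functor — type ⟨t,e⟩.

⟨t,e⟩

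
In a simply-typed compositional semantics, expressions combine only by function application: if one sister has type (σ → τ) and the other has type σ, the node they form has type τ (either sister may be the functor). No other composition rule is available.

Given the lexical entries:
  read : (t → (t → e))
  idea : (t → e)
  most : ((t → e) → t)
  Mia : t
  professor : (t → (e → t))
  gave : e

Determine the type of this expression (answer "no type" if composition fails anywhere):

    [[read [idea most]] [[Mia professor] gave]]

[idea most]: ((t → e) → t) applied to (t → e) yields t.
[read [idea most]]: (t → (t → e)) applied to t yields (t → e).
[Mia professor]: (t → (e → t)) applied to t yields (e → t).
[[Mia professor] gave]: (e → t) applied to e yields t.
[[read [idea most]] [[Mia professor] gave]]: (t → e) applied to t yields e.

e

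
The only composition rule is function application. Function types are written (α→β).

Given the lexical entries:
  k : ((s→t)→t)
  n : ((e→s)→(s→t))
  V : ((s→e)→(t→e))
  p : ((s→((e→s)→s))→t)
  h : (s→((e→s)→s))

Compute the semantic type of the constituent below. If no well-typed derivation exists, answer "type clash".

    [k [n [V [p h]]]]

[p h]: p is ((s→((e→s)→s))→t), h is (s→((e→s)→s)); result t.
[V [p h]]: ((s→e)→(t→e)) with t — neither is a function whose domain matches the other; composition fails here.

type clash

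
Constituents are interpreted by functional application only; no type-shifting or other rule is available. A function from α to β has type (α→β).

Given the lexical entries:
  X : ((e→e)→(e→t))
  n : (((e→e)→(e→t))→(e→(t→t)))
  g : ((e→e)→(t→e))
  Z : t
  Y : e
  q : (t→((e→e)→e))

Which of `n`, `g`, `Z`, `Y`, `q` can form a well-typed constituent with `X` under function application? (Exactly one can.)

n

n — combines: n : (((e→e)→(e→t))→(e→(t→t))) takes X : ((e→e)→(e→t)) as argument, giving (e→(t→t)).
g : ((e→e)→(t→e)) — neither side's domain matches the other.
Z : t — neither side's domain matches the other.
Y : e — neither side's domain matches the other.
q : (t→((e→e)→e)) — neither side's domain matches the other.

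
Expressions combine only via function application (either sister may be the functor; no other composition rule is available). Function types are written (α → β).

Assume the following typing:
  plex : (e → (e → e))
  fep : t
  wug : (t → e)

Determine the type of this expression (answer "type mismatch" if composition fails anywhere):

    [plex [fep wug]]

[fep wug]: (t → e) applied to t yields e.
[plex [fep wug]]: (e → (e → e)) applied to e yields (e → e).

(e → e)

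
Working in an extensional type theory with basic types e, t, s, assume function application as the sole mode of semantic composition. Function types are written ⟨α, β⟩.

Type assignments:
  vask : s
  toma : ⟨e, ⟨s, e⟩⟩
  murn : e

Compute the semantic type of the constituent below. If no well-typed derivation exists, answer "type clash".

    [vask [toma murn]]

e

[toma murn]: ⟨e, ⟨s, e⟩⟩ applied to e yields ⟨s, e⟩.
[vask [toma murn]]: ⟨s, e⟩ applied to s yields e.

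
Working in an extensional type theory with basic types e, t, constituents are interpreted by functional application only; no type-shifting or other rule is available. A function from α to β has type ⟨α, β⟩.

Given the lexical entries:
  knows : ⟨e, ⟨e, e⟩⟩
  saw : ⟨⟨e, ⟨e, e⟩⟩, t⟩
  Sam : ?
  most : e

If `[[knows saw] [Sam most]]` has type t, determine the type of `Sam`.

[[knows saw] [Sam most]] must have type t. The sister [knows saw] has type t; that is not a function onto t, so [Sam most] must be the functor, of type ⟨t, t⟩.
[Sam most] must have type ⟨t, t⟩. The sister most has type e; that is not a function onto ⟨t, t⟩, so Sam must be the functor, of type ⟨e, ⟨t, t⟩⟩.

⟨e, ⟨t, t⟩⟩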